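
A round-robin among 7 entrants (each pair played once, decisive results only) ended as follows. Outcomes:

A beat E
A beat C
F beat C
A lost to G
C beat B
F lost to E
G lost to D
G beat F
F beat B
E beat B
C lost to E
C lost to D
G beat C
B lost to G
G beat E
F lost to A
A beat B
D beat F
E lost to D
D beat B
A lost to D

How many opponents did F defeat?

F's results: beat B, C; lost to A, D, E, G.
That is 2 wins.

2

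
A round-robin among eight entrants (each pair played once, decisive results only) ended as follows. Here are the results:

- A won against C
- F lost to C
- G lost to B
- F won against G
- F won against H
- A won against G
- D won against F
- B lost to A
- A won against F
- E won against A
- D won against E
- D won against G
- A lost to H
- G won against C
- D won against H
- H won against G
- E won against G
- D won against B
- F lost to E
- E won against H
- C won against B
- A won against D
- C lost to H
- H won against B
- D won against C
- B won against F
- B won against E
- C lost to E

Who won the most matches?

Win totals: A 5, B 3, C 2, D 6, E 5, F 2, G 1, H 4.
D leads with 6 wins (next highest: 5).

D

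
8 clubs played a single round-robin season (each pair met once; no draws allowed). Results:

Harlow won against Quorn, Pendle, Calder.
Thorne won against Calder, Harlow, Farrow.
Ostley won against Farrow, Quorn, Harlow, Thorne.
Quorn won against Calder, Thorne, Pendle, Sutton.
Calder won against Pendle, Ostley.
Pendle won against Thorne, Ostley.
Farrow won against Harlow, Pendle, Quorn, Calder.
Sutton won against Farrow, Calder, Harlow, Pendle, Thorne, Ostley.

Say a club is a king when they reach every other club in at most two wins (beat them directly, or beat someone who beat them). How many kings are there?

4

Pendle cannot reach Sutton in two steps.
Ostley reaches everyone (king).
Calder cannot reach Sutton in two steps.
Quorn reaches everyone (king).
Farrow reaches everyone (king).
Harlow cannot reach Farrow in two steps.
Thorne cannot reach Sutton in two steps.
Sutton reaches everyone (king).
Kings: Ostley, Quorn, Farrow, Sutton — 4.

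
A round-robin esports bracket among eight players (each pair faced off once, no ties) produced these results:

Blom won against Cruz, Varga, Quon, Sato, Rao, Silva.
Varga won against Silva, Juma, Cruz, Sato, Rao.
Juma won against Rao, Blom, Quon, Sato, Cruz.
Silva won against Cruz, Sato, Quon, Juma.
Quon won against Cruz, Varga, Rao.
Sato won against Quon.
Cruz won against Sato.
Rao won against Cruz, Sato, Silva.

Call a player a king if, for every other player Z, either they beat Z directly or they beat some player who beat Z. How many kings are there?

4

Juma reaches everyone (king).
Sato cannot reach Juma, Blom, Silva in two steps.
Cruz cannot reach Juma, Blom, Silva, Rao, Varga in two steps.
Blom reaches everyone (king).
Silva reaches everyone (king).
Rao cannot reach Blom, Varga in two steps.
Quon cannot reach Blom in two steps.
Varga reaches everyone (king).
Kings: Juma, Blom, Silva, Varga — 4.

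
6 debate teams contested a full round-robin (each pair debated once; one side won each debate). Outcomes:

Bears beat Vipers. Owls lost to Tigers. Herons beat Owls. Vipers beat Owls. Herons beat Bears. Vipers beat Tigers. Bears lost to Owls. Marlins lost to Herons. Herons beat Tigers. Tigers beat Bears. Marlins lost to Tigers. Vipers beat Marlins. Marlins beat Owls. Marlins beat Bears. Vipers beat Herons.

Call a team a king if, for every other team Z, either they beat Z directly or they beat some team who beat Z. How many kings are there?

Bears reaches everyone (king).
Tigers cannot reach Herons in two steps.
Owls cannot reach Tigers, Herons, Marlins in two steps.
Herons reaches everyone (king).
Marlins cannot reach Tigers, Herons in two steps.
Vipers reaches everyone (king).
Kings: Bears, Herons, Vipers — 3.

3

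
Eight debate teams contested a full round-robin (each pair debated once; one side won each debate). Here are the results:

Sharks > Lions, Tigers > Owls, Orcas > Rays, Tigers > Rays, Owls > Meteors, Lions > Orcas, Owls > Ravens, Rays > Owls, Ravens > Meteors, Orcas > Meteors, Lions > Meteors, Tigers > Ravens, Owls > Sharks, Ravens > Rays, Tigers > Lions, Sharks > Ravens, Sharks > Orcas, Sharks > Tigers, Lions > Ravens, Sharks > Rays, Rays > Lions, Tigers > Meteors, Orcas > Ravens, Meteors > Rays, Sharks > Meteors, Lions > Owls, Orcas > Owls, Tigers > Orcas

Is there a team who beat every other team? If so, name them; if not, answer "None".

Highest win total is Tigers with 6 (out of 7 possible).
Tigers lost to Sharks, so no team went undefeated.

None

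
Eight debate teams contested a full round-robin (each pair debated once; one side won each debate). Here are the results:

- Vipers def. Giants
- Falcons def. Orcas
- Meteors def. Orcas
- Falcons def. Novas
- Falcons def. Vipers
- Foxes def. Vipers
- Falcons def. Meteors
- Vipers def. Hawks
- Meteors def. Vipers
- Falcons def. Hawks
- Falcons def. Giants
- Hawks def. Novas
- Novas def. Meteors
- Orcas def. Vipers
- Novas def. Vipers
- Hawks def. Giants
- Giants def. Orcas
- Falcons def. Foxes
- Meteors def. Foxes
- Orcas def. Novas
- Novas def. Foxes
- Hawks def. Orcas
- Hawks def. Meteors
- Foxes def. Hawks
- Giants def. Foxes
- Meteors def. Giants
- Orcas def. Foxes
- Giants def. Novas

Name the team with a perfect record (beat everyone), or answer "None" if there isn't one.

Falcons

Falcons has 7 wins out of 7 opponents — a perfect record.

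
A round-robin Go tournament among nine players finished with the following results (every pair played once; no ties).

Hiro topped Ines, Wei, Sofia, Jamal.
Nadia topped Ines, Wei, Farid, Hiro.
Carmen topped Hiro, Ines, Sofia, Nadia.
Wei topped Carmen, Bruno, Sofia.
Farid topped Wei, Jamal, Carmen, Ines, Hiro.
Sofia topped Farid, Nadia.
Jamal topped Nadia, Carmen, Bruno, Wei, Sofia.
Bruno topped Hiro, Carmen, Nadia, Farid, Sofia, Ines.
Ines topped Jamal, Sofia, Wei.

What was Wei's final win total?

3

Wei's results: beat Bruno, Sofia, Carmen; lost to Nadia, Farid, Hiro, Ines, Jamal.
That is 3 wins.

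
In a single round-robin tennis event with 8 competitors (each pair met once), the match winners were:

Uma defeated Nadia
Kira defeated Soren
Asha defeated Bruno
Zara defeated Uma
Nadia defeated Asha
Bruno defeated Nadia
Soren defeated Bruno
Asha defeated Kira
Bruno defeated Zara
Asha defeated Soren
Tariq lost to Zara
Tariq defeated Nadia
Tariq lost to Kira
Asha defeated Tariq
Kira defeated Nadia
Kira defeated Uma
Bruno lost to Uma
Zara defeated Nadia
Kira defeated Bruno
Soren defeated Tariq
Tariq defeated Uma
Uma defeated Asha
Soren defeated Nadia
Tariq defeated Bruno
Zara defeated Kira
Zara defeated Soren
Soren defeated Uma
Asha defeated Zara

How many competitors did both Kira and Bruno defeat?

Kira beat: Soren, Uma, Tariq, Nadia, Bruno.
Bruno beat: Zara, Nadia.
Both beat: Nadia — 1.

1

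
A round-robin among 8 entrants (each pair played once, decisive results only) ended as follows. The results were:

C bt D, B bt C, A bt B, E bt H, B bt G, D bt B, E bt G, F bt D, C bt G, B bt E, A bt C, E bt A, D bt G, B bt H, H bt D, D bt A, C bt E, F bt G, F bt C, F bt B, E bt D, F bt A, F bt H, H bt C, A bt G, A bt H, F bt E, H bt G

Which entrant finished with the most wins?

Win totals: A 4, B 4, C 3, D 3, E 4, F 7, G 0, H 3.
F leads with 7 wins (next highest: 4).

F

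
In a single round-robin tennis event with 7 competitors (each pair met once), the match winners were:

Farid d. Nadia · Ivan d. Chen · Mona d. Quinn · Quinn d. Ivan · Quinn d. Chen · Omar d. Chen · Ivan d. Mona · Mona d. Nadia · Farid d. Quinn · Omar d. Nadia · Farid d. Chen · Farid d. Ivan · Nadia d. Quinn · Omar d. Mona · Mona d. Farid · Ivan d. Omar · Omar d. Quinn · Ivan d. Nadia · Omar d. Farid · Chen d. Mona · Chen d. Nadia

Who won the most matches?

Omar

Win totals: Quinn 2, Farid 4, Mona 3, Ivan 4, Nadia 1, Chen 2, Omar 5.
Omar leads with 5 wins (next highest: 4).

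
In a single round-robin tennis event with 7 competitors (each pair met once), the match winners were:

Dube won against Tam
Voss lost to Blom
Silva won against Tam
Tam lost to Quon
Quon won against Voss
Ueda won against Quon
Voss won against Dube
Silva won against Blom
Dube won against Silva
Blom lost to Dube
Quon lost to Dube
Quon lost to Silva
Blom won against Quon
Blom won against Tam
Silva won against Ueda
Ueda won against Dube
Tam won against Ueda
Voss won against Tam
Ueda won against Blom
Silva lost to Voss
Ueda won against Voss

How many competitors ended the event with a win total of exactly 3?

2

Win totals: Blom 3, Quon 2, Ueda 4, Dube 4, Silva 4, Voss 3, Tam 1.
Exactly 3: Blom, Voss — 2 competitors.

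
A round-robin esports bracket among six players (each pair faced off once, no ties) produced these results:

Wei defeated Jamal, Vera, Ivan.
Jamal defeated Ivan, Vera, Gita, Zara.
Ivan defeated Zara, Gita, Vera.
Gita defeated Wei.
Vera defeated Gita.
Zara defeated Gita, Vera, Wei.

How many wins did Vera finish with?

1

Vera's results: beat Gita; lost to Zara, Ivan, Wei, Jamal.
That is 1 win.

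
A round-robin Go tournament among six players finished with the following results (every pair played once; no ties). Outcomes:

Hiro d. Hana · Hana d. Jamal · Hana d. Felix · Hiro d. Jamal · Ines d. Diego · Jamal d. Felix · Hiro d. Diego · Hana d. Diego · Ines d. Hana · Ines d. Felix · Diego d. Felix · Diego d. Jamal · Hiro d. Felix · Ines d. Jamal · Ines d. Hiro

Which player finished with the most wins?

Ines

Win totals: Jamal 1, Hiro 4, Felix 0, Ines 5, Hana 3, Diego 2.
Ines leads with 5 wins (next highest: 4).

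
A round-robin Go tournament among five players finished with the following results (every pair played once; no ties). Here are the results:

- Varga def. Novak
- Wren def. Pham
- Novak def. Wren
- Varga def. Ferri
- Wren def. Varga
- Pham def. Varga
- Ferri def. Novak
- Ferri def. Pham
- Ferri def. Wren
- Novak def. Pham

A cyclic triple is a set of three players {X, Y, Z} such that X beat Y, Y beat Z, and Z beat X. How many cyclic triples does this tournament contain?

Of the C(5,3) = 10 triples, the cyclic ones are: {Wren, Novak, Varga}; {Wren, Varga, Ferri}; {Novak, Pham, Varga}; {Pham, Varga, Ferri}.
That is 4.

4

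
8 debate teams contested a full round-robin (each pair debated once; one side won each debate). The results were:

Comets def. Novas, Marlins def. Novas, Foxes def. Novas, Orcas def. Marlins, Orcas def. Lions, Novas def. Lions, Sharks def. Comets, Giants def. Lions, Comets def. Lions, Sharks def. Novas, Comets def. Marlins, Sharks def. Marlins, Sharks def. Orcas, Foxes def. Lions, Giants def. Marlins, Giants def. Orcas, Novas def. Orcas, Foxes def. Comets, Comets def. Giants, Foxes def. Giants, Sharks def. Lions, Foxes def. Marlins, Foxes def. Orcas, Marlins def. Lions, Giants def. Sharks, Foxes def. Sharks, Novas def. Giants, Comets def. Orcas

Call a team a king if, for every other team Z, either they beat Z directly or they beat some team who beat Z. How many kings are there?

Comets cannot reach Foxes in two steps.
Lions cannot reach Comets, Giants, Marlins, Novas, Orcas, Sharks, Foxes in two steps.
Giants cannot reach Foxes in two steps.
Marlins cannot reach Comets, Sharks, Foxes in two steps.
Novas cannot reach Comets, Foxes in two steps.
Orcas cannot reach Comets, Giants, Sharks, Foxes in two steps.
Sharks cannot reach Foxes in two steps.
Foxes reaches everyone (king).
Kings: Foxes — 1.

1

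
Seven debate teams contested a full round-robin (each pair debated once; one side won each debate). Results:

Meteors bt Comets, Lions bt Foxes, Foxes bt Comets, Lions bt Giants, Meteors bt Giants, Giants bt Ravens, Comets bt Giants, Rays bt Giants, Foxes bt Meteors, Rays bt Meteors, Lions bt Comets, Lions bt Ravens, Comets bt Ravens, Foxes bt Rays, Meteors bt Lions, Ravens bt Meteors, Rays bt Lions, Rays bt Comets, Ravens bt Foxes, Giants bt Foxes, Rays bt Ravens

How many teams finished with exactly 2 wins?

3

Win totals: Meteors 3, Ravens 2, Lions 4, Rays 5, Giants 2, Comets 2, Foxes 3.
Exactly 2: Ravens, Giants, Comets — 3 teams.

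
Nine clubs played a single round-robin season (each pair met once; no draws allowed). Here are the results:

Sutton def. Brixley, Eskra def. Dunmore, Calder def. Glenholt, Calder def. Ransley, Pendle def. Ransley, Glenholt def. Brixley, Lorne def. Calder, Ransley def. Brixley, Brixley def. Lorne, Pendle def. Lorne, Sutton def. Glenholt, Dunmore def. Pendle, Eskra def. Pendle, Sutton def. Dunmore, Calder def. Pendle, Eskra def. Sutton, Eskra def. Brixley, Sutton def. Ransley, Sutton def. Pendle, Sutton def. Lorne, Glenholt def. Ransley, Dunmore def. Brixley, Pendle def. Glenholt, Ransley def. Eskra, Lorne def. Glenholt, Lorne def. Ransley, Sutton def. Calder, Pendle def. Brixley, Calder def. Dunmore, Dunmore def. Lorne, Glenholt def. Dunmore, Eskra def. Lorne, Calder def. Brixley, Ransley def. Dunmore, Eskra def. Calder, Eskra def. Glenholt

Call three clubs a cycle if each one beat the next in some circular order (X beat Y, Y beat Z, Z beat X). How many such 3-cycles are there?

14

Win totals: Ransley 3, Sutton 7, Eskra 7, Pendle 4, Glenholt 3, Calder 5, Lorne 3, Brixley 1, Dunmore 3.
A club with w wins dominates both others in C(w,2) triples; summing gives 3 + 21 + 21 + 6 + 3 + 10 + 3 + 0 + 3 = 70 transitive triples.
Total triples C(9,3) = 84, so cyclic triples = 84 − 70 = 14.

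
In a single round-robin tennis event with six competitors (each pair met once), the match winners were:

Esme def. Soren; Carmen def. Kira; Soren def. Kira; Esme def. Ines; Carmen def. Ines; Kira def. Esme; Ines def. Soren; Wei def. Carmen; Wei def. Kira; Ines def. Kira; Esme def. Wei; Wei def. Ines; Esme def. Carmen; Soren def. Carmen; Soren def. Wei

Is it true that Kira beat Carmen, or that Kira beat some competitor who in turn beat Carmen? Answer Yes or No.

Yes

Kira did not beat Carmen directly.
Kira beat Esme. Of those, Esme beat Carmen.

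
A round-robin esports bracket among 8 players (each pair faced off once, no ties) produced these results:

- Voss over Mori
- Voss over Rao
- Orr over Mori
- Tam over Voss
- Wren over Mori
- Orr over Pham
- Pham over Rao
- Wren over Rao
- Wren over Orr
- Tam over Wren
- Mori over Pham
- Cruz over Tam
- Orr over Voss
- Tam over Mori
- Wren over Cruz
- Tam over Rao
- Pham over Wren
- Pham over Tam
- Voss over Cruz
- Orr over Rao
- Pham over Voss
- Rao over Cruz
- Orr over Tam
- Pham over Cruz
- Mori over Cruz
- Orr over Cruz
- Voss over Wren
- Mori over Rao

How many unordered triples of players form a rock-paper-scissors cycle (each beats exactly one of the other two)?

Win totals: Tam 4, Orr 6, Cruz 1, Voss 4, Mori 3, Wren 4, Rao 1, Pham 5.
A player with w wins dominates both others in C(w,2) triples; summing gives 6 + 15 + 0 + 6 + 3 + 6 + 0 + 10 = 46 transitive triples.
Total triples C(8,3) = 56, so cyclic triples = 56 − 46 = 10.

10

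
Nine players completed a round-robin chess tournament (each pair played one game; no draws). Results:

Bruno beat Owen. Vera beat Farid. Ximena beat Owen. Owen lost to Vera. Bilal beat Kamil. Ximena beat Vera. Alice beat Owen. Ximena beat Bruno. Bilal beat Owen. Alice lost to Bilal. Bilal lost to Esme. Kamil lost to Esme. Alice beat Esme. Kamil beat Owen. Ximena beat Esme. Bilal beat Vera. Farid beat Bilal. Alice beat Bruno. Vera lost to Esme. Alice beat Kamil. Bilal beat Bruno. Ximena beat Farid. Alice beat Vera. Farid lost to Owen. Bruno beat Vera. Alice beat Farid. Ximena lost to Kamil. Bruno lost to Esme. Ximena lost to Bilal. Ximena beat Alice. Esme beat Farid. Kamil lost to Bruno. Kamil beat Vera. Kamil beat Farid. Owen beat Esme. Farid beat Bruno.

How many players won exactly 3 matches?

1

Win totals: Bruno 3, Ximena 6, Bilal 6, Vera 2, Alice 6, Farid 2, Kamil 4, Owen 2, Esme 5.
Exactly 3: Bruno — 1 player.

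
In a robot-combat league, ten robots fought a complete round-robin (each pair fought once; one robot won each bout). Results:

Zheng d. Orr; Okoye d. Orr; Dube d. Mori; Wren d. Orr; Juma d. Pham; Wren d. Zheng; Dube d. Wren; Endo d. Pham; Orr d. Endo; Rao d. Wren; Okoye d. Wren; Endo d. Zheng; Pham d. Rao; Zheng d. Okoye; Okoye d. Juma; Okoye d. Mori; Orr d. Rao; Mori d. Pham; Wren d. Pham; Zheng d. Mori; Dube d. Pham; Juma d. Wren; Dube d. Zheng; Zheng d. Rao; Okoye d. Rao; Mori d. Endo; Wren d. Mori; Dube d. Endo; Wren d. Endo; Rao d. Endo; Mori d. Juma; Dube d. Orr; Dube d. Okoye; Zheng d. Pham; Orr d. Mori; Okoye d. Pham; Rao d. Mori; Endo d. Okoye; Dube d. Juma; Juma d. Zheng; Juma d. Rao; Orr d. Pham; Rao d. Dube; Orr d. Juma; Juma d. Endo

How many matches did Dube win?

8

Dube's results: beat Juma, Endo, Zheng, Orr, Pham, Okoye, Mori, Wren; lost to Rao.
That is 8 wins.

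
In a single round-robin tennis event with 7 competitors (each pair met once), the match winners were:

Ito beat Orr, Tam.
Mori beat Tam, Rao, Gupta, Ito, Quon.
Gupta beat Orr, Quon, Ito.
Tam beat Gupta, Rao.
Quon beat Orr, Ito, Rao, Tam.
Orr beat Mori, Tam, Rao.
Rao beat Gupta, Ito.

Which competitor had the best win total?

Mori

Win totals: Orr 3, Mori 5, Ito 2, Tam 2, Rao 2, Quon 4, Gupta 3.
Mori leads with 5 wins (next highest: 4).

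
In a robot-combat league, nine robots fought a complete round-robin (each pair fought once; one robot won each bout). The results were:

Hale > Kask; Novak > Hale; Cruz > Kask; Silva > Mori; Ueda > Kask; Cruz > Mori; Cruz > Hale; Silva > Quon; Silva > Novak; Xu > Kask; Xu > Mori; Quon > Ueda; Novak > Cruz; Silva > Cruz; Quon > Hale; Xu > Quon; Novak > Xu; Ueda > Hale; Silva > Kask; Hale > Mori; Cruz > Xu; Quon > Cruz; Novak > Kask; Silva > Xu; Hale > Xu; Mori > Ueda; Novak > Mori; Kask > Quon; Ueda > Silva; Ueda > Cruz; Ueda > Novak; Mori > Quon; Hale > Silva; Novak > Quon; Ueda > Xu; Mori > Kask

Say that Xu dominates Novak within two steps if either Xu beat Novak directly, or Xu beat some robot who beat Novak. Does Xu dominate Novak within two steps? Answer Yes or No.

Xu did not beat Novak directly.
Xu beat Mori, Quon, Kask, but each of them lost to Novak. No two-step path.

No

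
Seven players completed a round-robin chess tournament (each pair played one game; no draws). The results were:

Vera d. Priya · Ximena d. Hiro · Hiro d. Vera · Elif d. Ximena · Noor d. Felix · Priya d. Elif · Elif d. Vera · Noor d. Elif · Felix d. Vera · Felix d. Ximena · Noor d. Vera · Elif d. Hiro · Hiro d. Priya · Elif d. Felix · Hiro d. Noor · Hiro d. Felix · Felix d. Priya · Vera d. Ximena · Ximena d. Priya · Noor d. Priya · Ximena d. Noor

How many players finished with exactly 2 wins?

1

Win totals: Hiro 4, Felix 3, Ximena 3, Priya 1, Elif 4, Noor 4, Vera 2.
Exactly 2: Vera — 1 player.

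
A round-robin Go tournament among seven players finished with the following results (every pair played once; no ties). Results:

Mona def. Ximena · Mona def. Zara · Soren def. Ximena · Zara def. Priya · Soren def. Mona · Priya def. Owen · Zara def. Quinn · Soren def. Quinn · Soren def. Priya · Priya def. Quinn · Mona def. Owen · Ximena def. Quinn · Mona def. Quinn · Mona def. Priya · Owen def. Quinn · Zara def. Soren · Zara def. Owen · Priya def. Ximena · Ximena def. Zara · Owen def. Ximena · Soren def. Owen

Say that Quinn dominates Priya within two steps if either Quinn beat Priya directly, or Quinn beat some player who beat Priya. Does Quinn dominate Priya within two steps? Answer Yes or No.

No

Quinn did not beat Priya directly.
Quinn beat no one, so there is no intermediate player.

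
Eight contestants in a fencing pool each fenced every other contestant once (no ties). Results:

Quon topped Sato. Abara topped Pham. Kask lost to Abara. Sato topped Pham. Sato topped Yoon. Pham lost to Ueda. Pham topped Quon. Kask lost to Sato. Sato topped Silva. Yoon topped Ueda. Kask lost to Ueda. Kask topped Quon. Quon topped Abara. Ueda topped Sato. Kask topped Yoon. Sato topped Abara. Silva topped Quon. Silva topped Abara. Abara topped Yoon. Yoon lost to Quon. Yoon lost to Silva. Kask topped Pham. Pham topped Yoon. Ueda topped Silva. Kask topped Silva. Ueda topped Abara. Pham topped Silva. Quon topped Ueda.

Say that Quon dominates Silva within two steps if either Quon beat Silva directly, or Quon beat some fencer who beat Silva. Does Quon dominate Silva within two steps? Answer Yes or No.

Quon did not beat Silva directly.
Quon beat Yoon, Abara, Ueda, Sato. Of those, Ueda beat Silva.

Yes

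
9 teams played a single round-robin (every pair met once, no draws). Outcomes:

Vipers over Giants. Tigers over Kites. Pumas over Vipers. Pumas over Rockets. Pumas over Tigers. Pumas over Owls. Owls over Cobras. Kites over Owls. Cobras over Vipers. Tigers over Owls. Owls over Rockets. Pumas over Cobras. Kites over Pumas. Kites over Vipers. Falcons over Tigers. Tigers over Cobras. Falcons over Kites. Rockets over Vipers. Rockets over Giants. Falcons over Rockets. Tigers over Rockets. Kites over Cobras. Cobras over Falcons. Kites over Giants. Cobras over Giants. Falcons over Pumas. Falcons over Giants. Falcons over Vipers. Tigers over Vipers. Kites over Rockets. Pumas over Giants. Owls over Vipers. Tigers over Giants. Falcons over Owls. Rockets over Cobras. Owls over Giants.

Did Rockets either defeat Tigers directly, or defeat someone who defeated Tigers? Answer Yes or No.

No

Rockets did not beat Tigers directly.
Rockets beat Cobras, Giants, Vipers, but each of them lost to Tigers. No two-step path.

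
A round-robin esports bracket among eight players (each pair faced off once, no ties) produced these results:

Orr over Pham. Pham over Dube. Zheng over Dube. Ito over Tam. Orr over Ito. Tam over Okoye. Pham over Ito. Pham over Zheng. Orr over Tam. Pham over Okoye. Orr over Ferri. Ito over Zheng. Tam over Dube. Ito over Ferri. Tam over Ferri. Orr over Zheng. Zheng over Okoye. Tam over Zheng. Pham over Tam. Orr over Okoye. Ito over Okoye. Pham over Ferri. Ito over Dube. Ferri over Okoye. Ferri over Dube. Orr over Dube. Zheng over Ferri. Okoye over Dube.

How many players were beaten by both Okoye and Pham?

Okoye beat: Dube.
Pham beat: Ito, Zheng, Ferri, Okoye, Tam, Dube.
Both beat: Dube — 1.

1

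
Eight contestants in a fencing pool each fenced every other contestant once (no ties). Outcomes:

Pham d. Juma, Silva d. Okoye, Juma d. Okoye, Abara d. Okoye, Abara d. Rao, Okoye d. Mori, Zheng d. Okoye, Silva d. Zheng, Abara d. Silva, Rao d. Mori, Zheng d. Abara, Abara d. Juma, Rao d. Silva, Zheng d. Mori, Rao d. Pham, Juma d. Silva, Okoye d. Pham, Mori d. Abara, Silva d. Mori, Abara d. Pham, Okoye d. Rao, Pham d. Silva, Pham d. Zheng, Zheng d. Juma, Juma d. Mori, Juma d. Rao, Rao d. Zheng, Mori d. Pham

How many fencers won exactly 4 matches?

3

Win totals: Okoye 3, Mori 2, Pham 3, Rao 4, Silva 3, Abara 5, Zheng 4, Juma 4.
Exactly 4: Rao, Zheng, Juma — 3 fencers.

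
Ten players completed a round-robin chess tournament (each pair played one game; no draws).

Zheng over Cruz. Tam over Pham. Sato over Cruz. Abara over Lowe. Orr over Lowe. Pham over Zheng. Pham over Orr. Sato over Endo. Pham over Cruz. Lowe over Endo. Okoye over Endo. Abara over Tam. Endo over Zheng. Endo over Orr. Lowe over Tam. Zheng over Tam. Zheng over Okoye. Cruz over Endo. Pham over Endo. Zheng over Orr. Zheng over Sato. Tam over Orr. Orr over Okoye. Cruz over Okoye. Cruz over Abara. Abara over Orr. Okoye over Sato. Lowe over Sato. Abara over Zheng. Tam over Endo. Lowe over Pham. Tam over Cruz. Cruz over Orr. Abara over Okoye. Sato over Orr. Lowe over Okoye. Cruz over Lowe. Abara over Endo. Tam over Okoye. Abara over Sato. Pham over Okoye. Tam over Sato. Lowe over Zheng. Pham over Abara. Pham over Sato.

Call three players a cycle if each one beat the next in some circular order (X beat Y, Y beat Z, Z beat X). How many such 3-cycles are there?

22

Win totals: Abara 7, Endo 2, Pham 7, Cruz 5, Sato 3, Okoye 2, Orr 2, Tam 6, Zheng 5, Lowe 6.
A player with w wins dominates both others in C(w,2) triples; summing gives 21 + 1 + 21 + 10 + 3 + 1 + 1 + 15 + 10 + 15 = 98 transitive triples.
Total triples C(10,3) = 120, so cyclic triples = 120 − 98 = 22.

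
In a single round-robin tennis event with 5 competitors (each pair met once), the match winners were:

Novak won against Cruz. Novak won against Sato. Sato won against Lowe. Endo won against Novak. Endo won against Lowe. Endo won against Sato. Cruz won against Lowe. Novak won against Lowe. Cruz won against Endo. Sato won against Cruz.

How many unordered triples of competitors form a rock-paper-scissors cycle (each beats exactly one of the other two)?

Win totals: Lowe 0, Sato 2, Cruz 2, Novak 3, Endo 3.
A competitor with w wins dominates both others in C(w,2) triples; summing gives 0 + 1 + 1 + 3 + 3 = 8 transitive triples.
Total triples C(5,3) = 10, so cyclic triples = 10 − 8 = 2.

2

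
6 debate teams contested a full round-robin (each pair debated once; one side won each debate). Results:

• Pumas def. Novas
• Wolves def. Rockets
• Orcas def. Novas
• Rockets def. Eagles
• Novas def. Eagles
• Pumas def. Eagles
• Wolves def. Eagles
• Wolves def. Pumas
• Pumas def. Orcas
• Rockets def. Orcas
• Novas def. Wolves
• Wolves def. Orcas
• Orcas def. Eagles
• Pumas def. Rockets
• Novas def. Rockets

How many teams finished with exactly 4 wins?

Win totals: Novas 3, Pumas 4, Rockets 2, Eagles 0, Wolves 4, Orcas 2.
Exactly 4: Pumas, Wolves — 2 teams.

2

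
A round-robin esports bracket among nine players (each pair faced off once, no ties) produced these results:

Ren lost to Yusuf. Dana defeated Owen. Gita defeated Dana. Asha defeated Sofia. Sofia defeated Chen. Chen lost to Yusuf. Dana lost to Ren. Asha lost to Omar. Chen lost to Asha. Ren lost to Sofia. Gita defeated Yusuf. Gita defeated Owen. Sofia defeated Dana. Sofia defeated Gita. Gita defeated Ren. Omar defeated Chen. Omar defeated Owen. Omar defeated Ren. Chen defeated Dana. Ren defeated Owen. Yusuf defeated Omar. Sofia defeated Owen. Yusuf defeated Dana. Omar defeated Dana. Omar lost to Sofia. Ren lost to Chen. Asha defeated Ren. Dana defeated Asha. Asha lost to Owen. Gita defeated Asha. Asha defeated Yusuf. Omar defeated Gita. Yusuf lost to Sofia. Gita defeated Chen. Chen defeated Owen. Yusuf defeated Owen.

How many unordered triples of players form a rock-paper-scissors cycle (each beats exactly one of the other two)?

12

Win totals: Omar 6, Ren 2, Chen 3, Gita 6, Asha 4, Sofia 7, Owen 1, Yusuf 5, Dana 2.
A player with w wins dominates both others in C(w,2) triples; summing gives 15 + 1 + 3 + 15 + 6 + 21 + 0 + 10 + 1 = 72 transitive triples.
Total triples C(9,3) = 84, so cyclic triples = 84 − 72 = 12.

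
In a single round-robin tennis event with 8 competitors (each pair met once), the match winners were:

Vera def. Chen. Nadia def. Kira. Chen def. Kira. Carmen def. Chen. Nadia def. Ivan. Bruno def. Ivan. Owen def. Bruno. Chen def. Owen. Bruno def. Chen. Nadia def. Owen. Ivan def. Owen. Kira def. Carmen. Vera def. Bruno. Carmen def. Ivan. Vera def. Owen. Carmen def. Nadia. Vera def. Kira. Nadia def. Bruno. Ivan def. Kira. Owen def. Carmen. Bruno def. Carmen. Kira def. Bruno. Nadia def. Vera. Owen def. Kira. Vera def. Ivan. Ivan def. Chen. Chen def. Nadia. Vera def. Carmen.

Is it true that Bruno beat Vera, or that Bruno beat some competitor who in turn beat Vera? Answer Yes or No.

Bruno did not beat Vera directly.
Bruno beat Chen, Carmen, Ivan, but each of them lost to Vera. No two-step path.

No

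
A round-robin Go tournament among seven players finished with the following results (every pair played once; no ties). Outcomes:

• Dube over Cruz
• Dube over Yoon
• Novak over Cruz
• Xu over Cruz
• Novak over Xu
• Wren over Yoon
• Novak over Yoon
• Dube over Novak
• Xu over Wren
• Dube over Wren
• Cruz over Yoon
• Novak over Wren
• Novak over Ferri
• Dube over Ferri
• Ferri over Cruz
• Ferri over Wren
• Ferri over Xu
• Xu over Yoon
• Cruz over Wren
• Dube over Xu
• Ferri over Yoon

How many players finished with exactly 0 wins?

Win totals: Xu 3, Novak 5, Wren 1, Dube 6, Ferri 4, Yoon 0, Cruz 2.
Exactly 0: Yoon — 1 player.

1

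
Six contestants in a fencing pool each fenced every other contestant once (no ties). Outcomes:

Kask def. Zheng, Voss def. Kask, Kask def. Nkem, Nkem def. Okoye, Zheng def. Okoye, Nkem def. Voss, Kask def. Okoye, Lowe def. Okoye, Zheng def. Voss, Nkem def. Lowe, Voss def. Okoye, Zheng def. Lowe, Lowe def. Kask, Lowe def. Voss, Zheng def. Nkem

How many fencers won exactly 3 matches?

Win totals: Lowe 3, Nkem 3, Kask 3, Voss 2, Zheng 4, Okoye 0.
Exactly 3: Lowe, Nkem, Kask — 3 fencers.

3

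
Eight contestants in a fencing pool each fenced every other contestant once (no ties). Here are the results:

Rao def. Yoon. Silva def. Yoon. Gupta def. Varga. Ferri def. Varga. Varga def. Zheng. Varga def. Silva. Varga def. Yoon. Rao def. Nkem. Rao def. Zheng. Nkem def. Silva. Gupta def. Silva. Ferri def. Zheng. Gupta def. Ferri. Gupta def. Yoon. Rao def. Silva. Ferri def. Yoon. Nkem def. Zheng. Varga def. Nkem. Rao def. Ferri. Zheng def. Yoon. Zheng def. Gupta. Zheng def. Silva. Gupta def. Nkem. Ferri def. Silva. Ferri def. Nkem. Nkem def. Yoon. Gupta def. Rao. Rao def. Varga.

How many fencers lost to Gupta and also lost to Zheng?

Gupta beat: Nkem, Yoon, Rao, Silva, Varga, Ferri.
Zheng beat: Yoon, Silva, Gupta.
Both beat: Yoon, Silva — 2.

2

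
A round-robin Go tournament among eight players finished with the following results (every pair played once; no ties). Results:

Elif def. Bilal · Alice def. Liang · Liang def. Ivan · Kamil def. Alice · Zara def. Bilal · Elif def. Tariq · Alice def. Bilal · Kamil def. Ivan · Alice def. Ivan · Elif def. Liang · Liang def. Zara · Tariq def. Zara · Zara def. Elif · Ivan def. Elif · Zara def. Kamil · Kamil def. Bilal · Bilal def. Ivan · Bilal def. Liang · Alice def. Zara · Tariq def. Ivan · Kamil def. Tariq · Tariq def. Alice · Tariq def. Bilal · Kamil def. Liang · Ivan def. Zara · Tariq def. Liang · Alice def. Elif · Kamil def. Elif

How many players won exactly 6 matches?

Win totals: Elif 3, Zara 3, Kamil 6, Ivan 2, Bilal 2, Tariq 5, Alice 5, Liang 2.
Exactly 6: Kamil — 1 player.

1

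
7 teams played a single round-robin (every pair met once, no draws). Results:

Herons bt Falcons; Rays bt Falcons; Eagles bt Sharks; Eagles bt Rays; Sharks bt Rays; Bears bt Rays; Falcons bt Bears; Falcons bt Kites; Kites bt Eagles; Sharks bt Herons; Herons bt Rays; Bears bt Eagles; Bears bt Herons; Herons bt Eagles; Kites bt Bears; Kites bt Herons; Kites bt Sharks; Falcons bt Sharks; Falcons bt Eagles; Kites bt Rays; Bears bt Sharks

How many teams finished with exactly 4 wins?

2

Win totals: Bears 4, Herons 3, Sharks 2, Rays 1, Kites 5, Eagles 2, Falcons 4.
Exactly 4: Bears, Falcons — 2 teams.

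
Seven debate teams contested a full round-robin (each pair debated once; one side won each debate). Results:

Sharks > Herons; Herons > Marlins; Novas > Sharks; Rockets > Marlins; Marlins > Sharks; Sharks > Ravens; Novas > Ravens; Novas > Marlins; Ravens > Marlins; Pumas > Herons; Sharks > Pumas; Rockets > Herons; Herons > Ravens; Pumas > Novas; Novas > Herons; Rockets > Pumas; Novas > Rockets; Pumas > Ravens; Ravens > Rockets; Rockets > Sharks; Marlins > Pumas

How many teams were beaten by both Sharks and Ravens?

Sharks beat: Pumas, Herons, Ravens.
Ravens beat: Rockets, Marlins.
No one was beaten by both.

0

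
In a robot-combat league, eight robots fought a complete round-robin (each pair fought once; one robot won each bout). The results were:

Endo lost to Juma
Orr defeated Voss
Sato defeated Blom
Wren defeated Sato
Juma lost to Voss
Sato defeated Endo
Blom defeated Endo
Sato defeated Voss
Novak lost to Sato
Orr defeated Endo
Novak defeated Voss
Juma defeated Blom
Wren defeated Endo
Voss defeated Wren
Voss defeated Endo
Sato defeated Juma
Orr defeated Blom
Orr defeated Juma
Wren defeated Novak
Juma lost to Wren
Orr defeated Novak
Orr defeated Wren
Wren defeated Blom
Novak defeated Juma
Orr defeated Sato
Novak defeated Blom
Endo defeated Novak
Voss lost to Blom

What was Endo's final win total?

1

Endo's results: beat Novak; lost to Voss, Sato, Wren, Juma, Blom, Orr.
That is 1 win.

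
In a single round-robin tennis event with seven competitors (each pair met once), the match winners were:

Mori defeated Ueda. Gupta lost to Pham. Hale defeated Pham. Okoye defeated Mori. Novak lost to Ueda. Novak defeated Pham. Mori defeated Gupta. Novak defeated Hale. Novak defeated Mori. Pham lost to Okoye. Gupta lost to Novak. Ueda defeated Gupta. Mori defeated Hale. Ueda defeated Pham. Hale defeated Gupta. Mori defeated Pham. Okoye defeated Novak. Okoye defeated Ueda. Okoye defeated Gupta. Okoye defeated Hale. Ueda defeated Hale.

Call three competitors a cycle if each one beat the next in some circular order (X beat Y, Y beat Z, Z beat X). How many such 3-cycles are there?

Win totals: Ueda 4, Gupta 0, Novak 4, Mori 4, Okoye 6, Hale 2, Pham 1.
A competitor with w wins dominates both others in C(w,2) triples; summing gives 6 + 0 + 6 + 6 + 15 + 1 + 0 = 34 transitive triples.
Total triples C(7,3) = 35, so cyclic triples = 35 − 34 = 1.

1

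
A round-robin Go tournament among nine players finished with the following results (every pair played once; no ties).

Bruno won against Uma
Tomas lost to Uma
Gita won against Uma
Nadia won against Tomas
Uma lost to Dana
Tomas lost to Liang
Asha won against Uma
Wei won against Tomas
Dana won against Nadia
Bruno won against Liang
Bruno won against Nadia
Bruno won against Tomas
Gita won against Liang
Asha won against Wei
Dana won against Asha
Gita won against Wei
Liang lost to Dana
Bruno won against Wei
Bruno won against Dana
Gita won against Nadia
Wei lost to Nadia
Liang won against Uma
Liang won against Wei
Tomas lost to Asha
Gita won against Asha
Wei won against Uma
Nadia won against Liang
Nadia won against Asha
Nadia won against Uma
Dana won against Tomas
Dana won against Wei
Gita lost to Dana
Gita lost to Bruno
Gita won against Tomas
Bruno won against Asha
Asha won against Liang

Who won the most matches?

Win totals: Uma 1, Liang 3, Gita 6, Asha 4, Wei 2, Dana 7, Nadia 5, Tomas 0, Bruno 8.
Bruno leads with 8 wins (next highest: 7).

Bruno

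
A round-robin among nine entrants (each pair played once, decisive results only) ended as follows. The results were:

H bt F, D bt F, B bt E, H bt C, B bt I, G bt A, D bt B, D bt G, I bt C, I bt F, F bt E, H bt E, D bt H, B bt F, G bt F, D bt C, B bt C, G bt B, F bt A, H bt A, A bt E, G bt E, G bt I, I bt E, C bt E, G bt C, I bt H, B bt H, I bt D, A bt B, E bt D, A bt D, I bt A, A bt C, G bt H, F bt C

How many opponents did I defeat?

6

I's results: beat A, C, D, E, F, H; lost to B, G.
That is 6 wins.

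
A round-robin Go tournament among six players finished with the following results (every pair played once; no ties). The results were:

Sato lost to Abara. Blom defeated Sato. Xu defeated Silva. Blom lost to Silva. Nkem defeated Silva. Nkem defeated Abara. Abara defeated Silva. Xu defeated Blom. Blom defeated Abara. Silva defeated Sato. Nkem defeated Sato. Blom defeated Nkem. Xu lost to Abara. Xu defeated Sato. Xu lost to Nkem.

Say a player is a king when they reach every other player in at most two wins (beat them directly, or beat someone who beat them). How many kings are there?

Xu reaches everyone (king).
Blom reaches everyone (king).
Abara cannot reach Nkem in two steps.
Sato cannot reach Xu, Blom, Abara, Silva, Nkem in two steps.
Silva cannot reach Xu in two steps.
Nkem reaches everyone (king).
Kings: Xu, Blom, Nkem — 3.

3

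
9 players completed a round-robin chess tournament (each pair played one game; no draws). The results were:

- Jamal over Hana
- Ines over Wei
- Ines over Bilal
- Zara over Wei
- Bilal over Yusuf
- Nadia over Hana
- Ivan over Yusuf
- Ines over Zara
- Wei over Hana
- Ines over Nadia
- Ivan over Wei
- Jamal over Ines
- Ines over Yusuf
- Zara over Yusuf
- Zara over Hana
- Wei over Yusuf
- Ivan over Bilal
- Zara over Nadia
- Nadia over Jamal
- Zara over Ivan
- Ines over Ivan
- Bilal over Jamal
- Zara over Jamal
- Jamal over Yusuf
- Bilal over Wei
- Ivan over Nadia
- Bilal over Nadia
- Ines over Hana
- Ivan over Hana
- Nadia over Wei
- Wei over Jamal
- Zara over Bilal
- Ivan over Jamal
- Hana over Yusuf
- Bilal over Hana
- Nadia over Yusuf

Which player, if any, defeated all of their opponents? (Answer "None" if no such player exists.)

Highest win total is Zara with 7 (out of 8 possible).
Zara lost to Ines, so no player went undefeated.

None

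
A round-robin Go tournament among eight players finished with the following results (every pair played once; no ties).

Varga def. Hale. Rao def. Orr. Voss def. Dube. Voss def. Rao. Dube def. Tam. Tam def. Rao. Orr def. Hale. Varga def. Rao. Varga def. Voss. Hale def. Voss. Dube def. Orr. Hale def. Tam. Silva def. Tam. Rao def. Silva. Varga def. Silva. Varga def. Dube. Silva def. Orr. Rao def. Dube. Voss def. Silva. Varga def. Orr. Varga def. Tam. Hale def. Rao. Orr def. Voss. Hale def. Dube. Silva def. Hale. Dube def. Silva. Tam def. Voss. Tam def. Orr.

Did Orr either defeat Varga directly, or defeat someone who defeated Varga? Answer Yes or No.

No

Orr did not beat Varga directly.
Orr beat Hale, Voss, but each of them lost to Varga. No two-step path.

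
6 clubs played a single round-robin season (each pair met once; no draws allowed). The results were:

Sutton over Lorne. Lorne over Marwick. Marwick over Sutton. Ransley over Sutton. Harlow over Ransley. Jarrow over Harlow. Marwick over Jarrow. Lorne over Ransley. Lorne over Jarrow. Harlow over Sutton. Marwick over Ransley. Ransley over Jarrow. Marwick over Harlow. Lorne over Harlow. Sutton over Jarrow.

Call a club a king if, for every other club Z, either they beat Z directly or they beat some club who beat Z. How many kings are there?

3

Sutton reaches everyone (king).
Marwick reaches everyone (king).
Jarrow cannot reach Marwick, Lorne in two steps.
Lorne reaches everyone (king).
Harlow cannot reach Marwick in two steps.
Ransley cannot reach Marwick in two steps.
Kings: Sutton, Marwick, Lorne — 3.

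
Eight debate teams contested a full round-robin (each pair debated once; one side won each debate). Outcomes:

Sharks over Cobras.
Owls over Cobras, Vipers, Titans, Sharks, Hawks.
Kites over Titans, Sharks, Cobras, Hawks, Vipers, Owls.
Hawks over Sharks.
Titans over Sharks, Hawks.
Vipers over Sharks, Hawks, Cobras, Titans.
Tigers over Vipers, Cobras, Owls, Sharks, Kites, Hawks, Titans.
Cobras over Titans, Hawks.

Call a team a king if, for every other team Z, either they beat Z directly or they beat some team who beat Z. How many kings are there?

1

Tigers reaches everyone (king).
Vipers cannot reach Tigers, Owls, Kites in two steps.
Sharks cannot reach Tigers, Vipers, Owls, Kites in two steps.
Hawks cannot reach Tigers, Vipers, Owls, Titans, Kites in two steps.
Owls cannot reach Tigers, Kites in two steps.
Cobras cannot reach Tigers, Vipers, Owls, Kites in two steps.
Titans cannot reach Tigers, Vipers, Owls, Kites in two steps.
Kites cannot reach Tigers in two steps.
Kings: Tigers — 1.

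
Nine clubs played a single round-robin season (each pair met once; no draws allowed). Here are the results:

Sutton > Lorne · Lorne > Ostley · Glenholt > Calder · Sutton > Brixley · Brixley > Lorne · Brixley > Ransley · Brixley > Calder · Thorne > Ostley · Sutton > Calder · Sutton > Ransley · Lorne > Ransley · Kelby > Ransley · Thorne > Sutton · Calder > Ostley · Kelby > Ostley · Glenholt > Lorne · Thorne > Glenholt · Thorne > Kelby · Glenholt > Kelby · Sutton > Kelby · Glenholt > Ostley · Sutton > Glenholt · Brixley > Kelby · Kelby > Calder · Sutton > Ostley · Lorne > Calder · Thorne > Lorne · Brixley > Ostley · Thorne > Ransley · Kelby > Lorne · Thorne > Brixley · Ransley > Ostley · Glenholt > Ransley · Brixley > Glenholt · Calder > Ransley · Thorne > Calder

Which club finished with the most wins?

Win totals: Ransley 1, Brixley 6, Calder 2, Sutton 7, Kelby 4, Glenholt 5, Lorne 3, Thorne 8, Ostley 0.
Thorne leads with 8 wins (next highest: 7).

Thorne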